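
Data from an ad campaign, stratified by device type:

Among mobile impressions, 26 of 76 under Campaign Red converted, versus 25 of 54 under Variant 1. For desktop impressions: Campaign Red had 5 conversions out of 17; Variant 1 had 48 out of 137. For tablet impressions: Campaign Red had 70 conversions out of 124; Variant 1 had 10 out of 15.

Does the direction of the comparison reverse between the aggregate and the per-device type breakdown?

Mobile: Campaign Red 26/76 = 34.2%, Variant 1 25/54 = 46.3% → Variant 1
Desktop: Campaign Red 5/17 = 29.4%, Variant 1 48/137 = 35.0% → Variant 1
Tablet: Campaign Red 70/124 = 56.5%, Variant 1 10/15 = 66.7% → Variant 1
Overall: Campaign Red 101/217 = 46.5%, Variant 1 83/206 = 40.3% → Campaign Red
Variant 1 wins each device group but Campaign Red wins overall — the comparison reverses. Variant 1's impressions skew toward desktop, which has a lower base rate.

Yes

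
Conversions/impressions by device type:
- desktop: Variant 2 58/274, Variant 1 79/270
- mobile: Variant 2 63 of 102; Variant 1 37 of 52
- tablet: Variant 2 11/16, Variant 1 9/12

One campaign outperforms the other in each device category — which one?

Variant 1

Desktop: Variant 2 58/274 = 21.2%, Variant 1 79/270 = 29.3% → Variant 1
Mobile: Variant 2 63/102 = 61.8%, Variant 1 37/52 = 71.2% → Variant 1
Tablet: Variant 2 11/16 = 68.8%, Variant 1 9/12 = 75.0% → Variant 1
Variant 1 has the higher rate in all 3 groups.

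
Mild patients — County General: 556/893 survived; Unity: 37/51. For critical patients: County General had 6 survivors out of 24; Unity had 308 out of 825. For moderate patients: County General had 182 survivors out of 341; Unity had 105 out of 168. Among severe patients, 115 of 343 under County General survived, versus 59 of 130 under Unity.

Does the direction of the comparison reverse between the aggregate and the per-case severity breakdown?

Yes

Mild: County General 556/893 = 62.3%, Unity 37/51 = 72.5% → Unity
Critical: County General 6/24 = 25.0%, Unity 308/825 = 37.3% → Unity
Moderate: County General 182/341 = 53.4%, Unity 105/168 = 62.5% → Unity
Severe: County General 115/343 = 33.5%, Unity 59/130 = 45.4% → Unity
Overall: County General 859/1601 = 53.7%, Unity 509/1174 = 43.4% → County General
Unity wins each case group but County General wins overall — the comparison reverses. Unity's patients skew toward critical, which has a lower base rate.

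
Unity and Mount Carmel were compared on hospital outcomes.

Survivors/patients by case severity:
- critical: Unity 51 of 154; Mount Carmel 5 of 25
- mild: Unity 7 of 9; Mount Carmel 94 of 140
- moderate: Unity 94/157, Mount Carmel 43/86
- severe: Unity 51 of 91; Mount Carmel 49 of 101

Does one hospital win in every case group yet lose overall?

Yes

Critical: Unity 51/154 = 33.1%, Mount Carmel 5/25 = 20.0% → Unity
Mild: Unity 7/9 = 77.8%, Mount Carmel 94/140 = 67.1% → Unity
Moderate: Unity 94/157 = 59.9%, Mount Carmel 43/86 = 50.0% → Unity
Severe: Unity 51/91 = 56.0%, Mount Carmel 49/101 = 48.5% → Unity
Overall: Unity 203/411 = 49.4%, Mount Carmel 191/352 = 54.3% → Mount Carmel
Unity wins each case group but Mount Carmel wins overall — the comparison reverses. Unity's patients skew toward critical, which has a lower base rate.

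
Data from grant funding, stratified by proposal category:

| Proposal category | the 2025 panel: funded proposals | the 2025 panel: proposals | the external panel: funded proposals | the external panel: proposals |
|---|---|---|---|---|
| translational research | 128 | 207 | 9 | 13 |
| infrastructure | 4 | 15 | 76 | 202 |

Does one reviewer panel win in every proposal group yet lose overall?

Translational research: the 2025 panel 128/207 = 61.8%, the external panel 9/13 = 69.2% → the external panel
Infrastructure: the 2025 panel 4/15 = 26.7%, the external panel 76/202 = 37.6% → the external panel
Overall: the 2025 panel 132/222 = 59.5%, the external panel 85/215 = 39.5% → the 2025 panel
The external panel wins each proposal group but the 2025 panel wins overall — the comparison reverses. The external panel's proposals skew toward infrastructure, which has a lower base rate.

Yes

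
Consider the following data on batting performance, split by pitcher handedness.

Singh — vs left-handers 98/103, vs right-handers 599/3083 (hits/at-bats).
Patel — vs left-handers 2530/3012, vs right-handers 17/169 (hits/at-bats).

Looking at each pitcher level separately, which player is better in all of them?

Vs left-handers: Singh 98/103 = 95.1%, Patel 2530/3012 = 84.0% → Singh
Vs right-handers: Singh 599/3083 = 19.4%, Patel 17/169 = 10.1% → Singh
Singh has the higher rate in both groups.

Singh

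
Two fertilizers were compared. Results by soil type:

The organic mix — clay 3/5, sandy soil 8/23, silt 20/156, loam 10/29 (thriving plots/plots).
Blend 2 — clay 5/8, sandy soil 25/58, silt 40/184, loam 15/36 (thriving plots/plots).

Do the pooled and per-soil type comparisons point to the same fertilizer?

Clay: the organic mix 3/5 = 60.0%, Blend 2 5/8 = 62.5% → Blend 2
Sandy soil: the organic mix 8/23 = 34.8%, Blend 2 25/58 = 43.1% → Blend 2
Silt: the organic mix 20/156 = 12.8%, Blend 2 40/184 = 21.7% → Blend 2
Loam: the organic mix 10/29 = 34.5%, Blend 2 15/36 = 41.7% → Blend 2
Overall: the organic mix 41/213 = 19.2%, Blend 2 85/286 = 29.7% → Blend 2
Blend 2 wins overall and in every soil group — no reversal.

Yes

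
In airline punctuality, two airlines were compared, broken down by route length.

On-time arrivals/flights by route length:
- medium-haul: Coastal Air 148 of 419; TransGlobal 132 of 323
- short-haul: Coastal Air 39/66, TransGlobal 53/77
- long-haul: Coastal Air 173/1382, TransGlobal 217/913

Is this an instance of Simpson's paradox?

No

Medium-haul: Coastal Air 148/419 = 35.3%, TransGlobal 132/323 = 40.9% → TransGlobal
Short-haul: Coastal Air 39/66 = 59.1%, TransGlobal 53/77 = 68.8% → TransGlobal
Long-haul: Coastal Air 173/1382 = 12.5%, TransGlobal 217/913 = 23.8% → TransGlobal
Overall: Coastal Air 360/1867 = 19.3%, TransGlobal 402/1313 = 30.6% → TransGlobal
TransGlobal wins overall and in every route group — no reversal.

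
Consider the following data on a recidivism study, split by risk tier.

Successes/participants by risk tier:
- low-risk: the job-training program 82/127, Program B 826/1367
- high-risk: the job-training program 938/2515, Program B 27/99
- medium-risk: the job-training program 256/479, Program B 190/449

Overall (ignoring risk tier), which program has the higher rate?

Program B

Low-risk: the job-training program 82/127 = 64.6%, Program B 826/1367 = 60.4% → the job-training program
High-risk: the job-training program 938/2515 = 37.3%, Program B 27/99 = 27.3% → the job-training program
Medium-risk: the job-training program 256/479 = 53.4%, Program B 190/449 = 42.3% → the job-training program
Overall: the job-training program 1276/3121 = 40.9%, Program B 1043/1915 = 54.5% → Program B
(The job-training program wins every risk group but Program B wins overall — the job-training program's participants skew toward the low-rate high-risk group.)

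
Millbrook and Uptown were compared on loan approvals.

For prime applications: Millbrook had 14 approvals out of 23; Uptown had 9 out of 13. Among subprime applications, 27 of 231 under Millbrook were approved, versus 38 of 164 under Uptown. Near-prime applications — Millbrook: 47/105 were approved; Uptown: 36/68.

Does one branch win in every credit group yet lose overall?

No

Prime: Millbrook 14/23 = 60.9%, Uptown 9/13 = 69.2% → Uptown
Subprime: Millbrook 27/231 = 11.7%, Uptown 38/164 = 23.2% → Uptown
Near-prime: Millbrook 47/105 = 44.8%, Uptown 36/68 = 52.9% → Uptown
Overall: Millbrook 88/359 = 24.5%, Uptown 83/245 = 33.9% → Uptown
Uptown wins overall and in every credit group — no reversal.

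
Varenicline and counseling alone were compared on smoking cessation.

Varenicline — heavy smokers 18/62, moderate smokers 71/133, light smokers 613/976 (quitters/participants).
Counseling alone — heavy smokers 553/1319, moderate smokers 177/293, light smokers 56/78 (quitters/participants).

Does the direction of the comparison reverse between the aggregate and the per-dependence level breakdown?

Yes

Heavy smokers: varenicline 18/62 = 29.0%, counseling alone 553/1319 = 41.9% → counseling alone
Moderate smokers: varenicline 71/133 = 53.4%, counseling alone 177/293 = 60.4% → counseling alone
Light smokers: varenicline 613/976 = 62.8%, counseling alone 56/78 = 71.8% → counseling alone
Overall: varenicline 702/1171 = 59.9%, counseling alone 786/1690 = 46.5% → varenicline
Counseling alone wins each dependence group but varenicline wins overall — the comparison reverses. Counseling alone's participants skew toward heavy smokers, which has a lower base rate.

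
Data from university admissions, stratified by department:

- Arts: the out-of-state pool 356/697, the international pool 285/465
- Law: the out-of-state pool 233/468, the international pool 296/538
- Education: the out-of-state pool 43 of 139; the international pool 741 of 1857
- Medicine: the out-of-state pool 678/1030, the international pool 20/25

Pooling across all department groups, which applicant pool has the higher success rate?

Arts: the out-of-state pool 356/697 = 51.1%, the international pool 285/465 = 61.3% → the international pool
Law: the out-of-state pool 233/468 = 49.8%, the international pool 296/538 = 55.0% → the international pool
Education: the out-of-state pool 43/139 = 30.9%, the international pool 741/1857 = 39.9% → the international pool
Medicine: the out-of-state pool 678/1030 = 65.8%, the international pool 20/25 = 80.0% → the international pool
Overall: the out-of-state pool 1310/2334 = 56.1%, the international pool 1342/2885 = 46.5% → the out-of-state pool
(The international pool wins every department group but the out-of-state pool wins overall — the international pool's applicants skew toward the low-rate Education group.)

the out-of-state pool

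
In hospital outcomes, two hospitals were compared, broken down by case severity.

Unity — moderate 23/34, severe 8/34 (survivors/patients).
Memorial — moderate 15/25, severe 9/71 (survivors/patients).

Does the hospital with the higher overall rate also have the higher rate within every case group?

Yes

Moderate: Unity 23/34 = 67.6%, Memorial 15/25 = 60.0% → Unity
Severe: Unity 8/34 = 23.5%, Memorial 9/71 = 12.7% → Unity
Overall: Unity 31/68 = 45.6%, Memorial 24/96 = 25.0% → Unity
Unity wins overall and in every case group — no reversal.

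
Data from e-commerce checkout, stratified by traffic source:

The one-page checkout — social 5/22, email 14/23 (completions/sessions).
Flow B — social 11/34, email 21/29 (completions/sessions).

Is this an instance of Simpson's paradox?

No

Social: the one-page checkout 5/22 = 22.7%, Flow B 11/34 = 32.4% → Flow B
Email: the one-page checkout 14/23 = 60.9%, Flow B 21/29 = 72.4% → Flow B
Overall: the one-page checkout 19/45 = 42.2%, Flow B 32/63 = 50.8% → Flow B
Flow B wins overall and in every traffic group — no reversal.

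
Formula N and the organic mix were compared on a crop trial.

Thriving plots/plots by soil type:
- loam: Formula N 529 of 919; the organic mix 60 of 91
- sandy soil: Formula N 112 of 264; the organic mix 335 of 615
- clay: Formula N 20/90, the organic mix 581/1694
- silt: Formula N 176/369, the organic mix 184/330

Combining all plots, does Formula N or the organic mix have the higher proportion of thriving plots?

Formula N

Loam: Formula N 529/919 = 57.6%, the organic mix 60/91 = 65.9% → the organic mix
Sandy soil: Formula N 112/264 = 42.4%, the organic mix 335/615 = 54.5% → the organic mix
Clay: Formula N 20/90 = 22.2%, the organic mix 581/1694 = 34.3% → the organic mix
Silt: Formula N 176/369 = 47.7%, the organic mix 184/330 = 55.8% → the organic mix
Overall: Formula N 837/1642 = 51.0%, the organic mix 1160/2730 = 42.5% → Formula N
(The organic mix wins every soil group but Formula N wins overall — the organic mix's plots skew toward the low-rate clay group.)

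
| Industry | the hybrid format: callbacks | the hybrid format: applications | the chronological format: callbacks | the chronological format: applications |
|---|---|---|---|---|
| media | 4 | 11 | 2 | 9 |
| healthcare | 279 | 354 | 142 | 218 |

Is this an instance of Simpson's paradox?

Media: the hybrid format 4/11 = 36.4%, the chronological format 2/9 = 22.2% → the hybrid format
Healthcare: the hybrid format 279/354 = 78.8%, the chronological format 142/218 = 65.1% → the hybrid format
Overall: the hybrid format 283/365 = 77.5%, the chronological format 144/227 = 63.4% → the hybrid format
The hybrid format wins overall and in every industry group — no reversal.

No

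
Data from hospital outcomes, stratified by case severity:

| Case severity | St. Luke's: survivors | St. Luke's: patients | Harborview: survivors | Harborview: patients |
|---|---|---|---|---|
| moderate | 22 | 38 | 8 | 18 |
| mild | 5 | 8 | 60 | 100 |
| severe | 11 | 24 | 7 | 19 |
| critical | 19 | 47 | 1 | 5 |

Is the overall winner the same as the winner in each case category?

Moderate: St. Luke's 22/38 = 57.9%, Harborview 8/18 = 44.4% → St. Luke's
Mild: St. Luke's 5/8 = 62.5%, Harborview 60/100 = 60.0% → St. Luke's
Severe: St. Luke's 11/24 = 45.8%, Harborview 7/19 = 36.8% → St. Luke's
Critical: St. Luke's 19/47 = 40.4%, Harborview 1/5 = 20.0% → St. Luke's
Overall: St. Luke's 57/117 = 48.7%, Harborview 76/142 = 53.5% → Harborview
St. Luke's wins each case group but Harborview wins overall — the comparison reverses. St. Luke's's patients skew toward critical, which has a lower base rate.

No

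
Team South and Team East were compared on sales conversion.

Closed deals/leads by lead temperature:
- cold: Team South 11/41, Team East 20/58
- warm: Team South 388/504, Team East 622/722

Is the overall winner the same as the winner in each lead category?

Yes

Cold: Team South 11/41 = 26.8%, Team East 20/58 = 34.5% → Team East
Warm: Team South 388/504 = 77.0%, Team East 622/722 = 86.1% → Team East
Overall: Team South 399/545 = 73.2%, Team East 642/780 = 82.3% → Team East
Team East wins overall and in every lead group — no reversal.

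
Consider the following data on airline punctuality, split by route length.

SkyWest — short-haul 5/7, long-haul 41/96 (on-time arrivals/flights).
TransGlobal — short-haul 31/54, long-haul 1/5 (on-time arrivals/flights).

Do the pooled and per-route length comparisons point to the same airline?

No

Short-haul: SkyWest 5/7 = 71.4%, TransGlobal 31/54 = 57.4% → SkyWest
Long-haul: SkyWest 41/96 = 42.7%, TransGlobal 1/5 = 20.0% → SkyWest
Overall: SkyWest 46/103 = 44.7%, TransGlobal 32/59 = 54.2% → TransGlobal
SkyWest wins each route group but TransGlobal wins overall — the comparison reverses. SkyWest's flights skew toward long-haul, which has a lower base rate.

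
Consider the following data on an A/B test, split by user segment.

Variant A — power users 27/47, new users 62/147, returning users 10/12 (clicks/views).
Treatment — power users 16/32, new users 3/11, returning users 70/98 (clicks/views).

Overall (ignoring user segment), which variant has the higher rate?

Treatment

Power users: Variant A 27/47 = 57.4%, Treatment 16/32 = 50.0% → Variant A
New users: Variant A 62/147 = 42.2%, Treatment 3/11 = 27.3% → Variant A
Returning users: Variant A 10/12 = 83.3%, Treatment 70/98 = 71.4% → Variant A
Overall: Variant A 99/206 = 48.1%, Treatment 89/141 = 63.1% → Treatment
(Variant A wins every user group but Treatment wins overall — Variant A's views skew toward the low-rate new users group.)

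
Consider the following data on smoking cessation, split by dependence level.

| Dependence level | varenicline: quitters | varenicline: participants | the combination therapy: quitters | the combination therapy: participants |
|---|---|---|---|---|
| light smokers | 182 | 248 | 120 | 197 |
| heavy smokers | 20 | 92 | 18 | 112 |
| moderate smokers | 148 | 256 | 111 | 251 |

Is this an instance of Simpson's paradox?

Light smokers: varenicline 182/248 = 73.4%, the combination therapy 120/197 = 60.9% → varenicline
Heavy smokers: varenicline 20/92 = 21.7%, the combination therapy 18/112 = 16.1% → varenicline
Moderate smokers: varenicline 148/256 = 57.8%, the combination therapy 111/251 = 44.2% → varenicline
Overall: varenicline 350/596 = 58.7%, the combination therapy 249/560 = 44.5% → varenicline
Varenicline wins overall and in every dependence group — no reversal.

No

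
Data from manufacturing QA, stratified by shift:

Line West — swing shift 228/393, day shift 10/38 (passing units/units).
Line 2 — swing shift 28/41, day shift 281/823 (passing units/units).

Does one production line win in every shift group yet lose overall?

Swing shift: Line West 228/393 = 58.0%, Line 2 28/41 = 68.3% → Line 2
Day shift: Line West 10/38 = 26.3%, Line 2 281/823 = 34.1% → Line 2
Overall: Line West 238/431 = 55.2%, Line 2 309/864 = 35.8% → Line West
Line 2 wins each shift group but Line West wins overall — the comparison reverses. Line 2's units skew toward day shift, which has a lower base rate.

Yes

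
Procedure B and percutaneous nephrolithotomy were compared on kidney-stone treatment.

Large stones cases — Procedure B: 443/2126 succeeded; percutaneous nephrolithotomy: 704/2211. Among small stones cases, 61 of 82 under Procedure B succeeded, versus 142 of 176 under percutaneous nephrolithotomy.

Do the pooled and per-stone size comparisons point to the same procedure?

Large stones: Procedure B 443/2126 = 20.8%, percutaneous nephrolithotomy 704/2211 = 31.8% → percutaneous nephrolithotomy
Small stones: Procedure B 61/82 = 74.4%, percutaneous nephrolithotomy 142/176 = 80.7% → percutaneous nephrolithotomy
Overall: Procedure B 504/2208 = 22.8%, percutaneous nephrolithotomy 846/2387 = 35.4% → percutaneous nephrolithotomy
Percutaneous nephrolithotomy wins overall and in every stone group — no reversal.

Yes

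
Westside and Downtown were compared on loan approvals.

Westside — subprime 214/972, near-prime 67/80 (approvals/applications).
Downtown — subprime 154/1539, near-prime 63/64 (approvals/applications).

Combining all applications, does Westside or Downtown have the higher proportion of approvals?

Westside

Subprime: Westside 214/972 = 22.0%, Downtown 154/1539 = 10.0% → Westside
Near-prime: Westside 67/80 = 83.8%, Downtown 63/64 = 98.4% → Downtown
Overall: Westside 281/1052 = 26.7%, Downtown 217/1603 = 13.5% → Westside
(Neither sweeps every credit group, but Westside has the higher pooled rate.)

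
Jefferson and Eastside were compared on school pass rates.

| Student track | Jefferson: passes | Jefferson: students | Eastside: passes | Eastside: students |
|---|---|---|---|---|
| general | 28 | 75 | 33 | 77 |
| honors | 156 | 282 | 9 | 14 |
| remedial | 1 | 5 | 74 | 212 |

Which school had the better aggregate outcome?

Jefferson

General: Jefferson 28/75 = 37.3%, Eastside 33/77 = 42.9% → Eastside
Honors: Jefferson 156/282 = 55.3%, Eastside 9/14 = 64.3% → Eastside
Remedial: Jefferson 1/5 = 20.0%, Eastside 74/212 = 34.9% → Eastside
Overall: Jefferson 185/362 = 51.1%, Eastside 116/303 = 38.3% → Jefferson
(Eastside wins every student group but Jefferson wins overall — Eastside's students skew toward the low-rate remedial group.)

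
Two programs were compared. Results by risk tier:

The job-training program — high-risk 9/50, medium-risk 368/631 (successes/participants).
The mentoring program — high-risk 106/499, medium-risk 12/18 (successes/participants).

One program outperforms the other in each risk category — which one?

High-risk: the job-training program 9/50 = 18.0%, the mentoring program 106/499 = 21.2% → the mentoring program
Medium-risk: the job-training program 368/631 = 58.3%, the mentoring program 12/18 = 66.7% → the mentoring program
The mentoring program has the higher rate in both groups.

the mentoring program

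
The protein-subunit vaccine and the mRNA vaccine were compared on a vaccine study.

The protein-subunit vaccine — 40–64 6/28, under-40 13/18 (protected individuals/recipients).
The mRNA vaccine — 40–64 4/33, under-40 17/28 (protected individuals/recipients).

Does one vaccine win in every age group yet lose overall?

No

40–64: the protein-subunit vaccine 6/28 = 21.4%, the mRNA vaccine 4/33 = 12.1% → the protein-subunit vaccine
Under-40: the protein-subunit vaccine 13/18 = 72.2%, the mRNA vaccine 17/28 = 60.7% → the protein-subunit vaccine
Overall: the protein-subunit vaccine 19/46 = 41.3%, the mRNA vaccine 21/61 = 34.4% → the protein-subunit vaccine
The protein-subunit vaccine wins overall and in every age group — no reversal.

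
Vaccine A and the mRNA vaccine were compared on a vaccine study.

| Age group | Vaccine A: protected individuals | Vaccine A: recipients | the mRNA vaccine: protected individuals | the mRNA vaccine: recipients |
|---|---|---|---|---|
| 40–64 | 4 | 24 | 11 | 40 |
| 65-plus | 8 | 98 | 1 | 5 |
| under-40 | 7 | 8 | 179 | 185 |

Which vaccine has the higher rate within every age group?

40–64: Vaccine A 4/24 = 16.7%, the mRNA vaccine 11/40 = 27.5% → the mRNA vaccine
65-plus: Vaccine A 8/98 = 8.2%, the mRNA vaccine 1/5 = 20.0% → the mRNA vaccine
Under-40: Vaccine A 7/8 = 87.5%, the mRNA vaccine 179/185 = 96.8% → the mRNA vaccine
The mRNA vaccine has the higher rate in all 3 groups.

the mRNA vaccine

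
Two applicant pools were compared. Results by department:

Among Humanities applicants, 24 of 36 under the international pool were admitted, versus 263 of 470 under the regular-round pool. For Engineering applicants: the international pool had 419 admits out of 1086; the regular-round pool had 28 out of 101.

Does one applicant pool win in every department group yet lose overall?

Yes

Humanities: the international pool 24/36 = 66.7%, the regular-round pool 263/470 = 56.0% → the international pool
Engineering: the international pool 419/1086 = 38.6%, the regular-round pool 28/101 = 27.7% → the international pool
Overall: the international pool 443/1122 = 39.5%, the regular-round pool 291/571 = 51.0% → the regular-round pool
The international pool wins each department group but the regular-round pool wins overall — the comparison reverses. The international pool's applicants skew toward Engineering, which has a lower base rate.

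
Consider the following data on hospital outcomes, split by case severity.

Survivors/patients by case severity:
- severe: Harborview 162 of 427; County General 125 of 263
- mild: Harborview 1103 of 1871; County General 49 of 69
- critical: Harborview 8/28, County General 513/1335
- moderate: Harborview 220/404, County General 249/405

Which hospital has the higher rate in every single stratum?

County General

Severe: Harborview 162/427 = 37.9%, County General 125/263 = 47.5% → County General
Mild: Harborview 1103/1871 = 59.0%, County General 49/69 = 71.0% → County General
Critical: Harborview 8/28 = 28.6%, County General 513/1335 = 38.4% → County General
Moderate: Harborview 220/404 = 54.5%, County General 249/405 = 61.5% → County General
County General has the higher rate in all 4 groups.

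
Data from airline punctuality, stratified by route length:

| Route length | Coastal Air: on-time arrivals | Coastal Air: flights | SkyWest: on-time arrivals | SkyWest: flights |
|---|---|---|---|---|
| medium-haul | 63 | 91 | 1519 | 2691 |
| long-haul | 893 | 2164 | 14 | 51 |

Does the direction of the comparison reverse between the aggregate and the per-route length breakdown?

Medium-haul: Coastal Air 63/91 = 69.2%, SkyWest 1519/2691 = 56.4% → Coastal Air
Long-haul: Coastal Air 893/2164 = 41.3%, SkyWest 14/51 = 27.5% → Coastal Air
Overall: Coastal Air 956/2255 = 42.4%, SkyWest 1533/2742 = 55.9% → SkyWest
Coastal Air wins each route group but SkyWest wins overall — the comparison reverses. Coastal Air's flights skew toward long-haul, which has a lower base rate.

Yes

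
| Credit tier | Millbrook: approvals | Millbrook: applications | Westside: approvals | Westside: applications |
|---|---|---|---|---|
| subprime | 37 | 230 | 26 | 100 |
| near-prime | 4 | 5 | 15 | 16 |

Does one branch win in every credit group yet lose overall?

No

Subprime: Millbrook 37/230 = 16.1%, Westside 26/100 = 26.0% → Westside
Near-prime: Millbrook 4/5 = 80.0%, Westside 15/16 = 93.8% → Westside
Overall: Millbrook 41/235 = 17.4%, Westside 41/116 = 35.3% → Westside
Westside wins overall and in every credit group — no reversal.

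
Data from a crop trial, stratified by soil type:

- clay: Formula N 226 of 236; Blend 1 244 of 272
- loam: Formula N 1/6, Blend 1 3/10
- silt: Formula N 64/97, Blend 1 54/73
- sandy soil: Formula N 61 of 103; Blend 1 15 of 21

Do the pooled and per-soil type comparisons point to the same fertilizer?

No

Clay: Formula N 226/236 = 95.8%, Blend 1 244/272 = 89.7% → Formula N
Loam: Formula N 1/6 = 16.7%, Blend 1 3/10 = 30.0% → Blend 1
Silt: Formula N 64/97 = 66.0%, Blend 1 54/73 = 74.0% → Blend 1
Sandy soil: Formula N 61/103 = 59.2%, Blend 1 15/21 = 71.4% → Blend 1
Overall: Formula N 352/442 = 79.6%, Blend 1 316/376 = 84.0% → Blend 1
Neither sweeps: Formula N wins 1 of 4 groups, Blend 1 wins 3. Blend 1 wins overall but not every group — no Simpson reversal.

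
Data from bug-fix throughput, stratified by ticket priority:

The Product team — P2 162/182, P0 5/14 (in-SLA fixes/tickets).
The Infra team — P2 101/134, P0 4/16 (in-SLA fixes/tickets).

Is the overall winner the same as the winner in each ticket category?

Yes

P2: the Product team 162/182 = 89.0%, the Infra team 101/134 = 75.4% → the Product team
P0: the Product team 5/14 = 35.7%, the Infra team 4/16 = 25.0% → the Product team
Overall: the Product team 167/196 = 85.2%, the Infra team 105/150 = 70.0% → the Product team
The Product team wins overall and in every ticket group — no reversal.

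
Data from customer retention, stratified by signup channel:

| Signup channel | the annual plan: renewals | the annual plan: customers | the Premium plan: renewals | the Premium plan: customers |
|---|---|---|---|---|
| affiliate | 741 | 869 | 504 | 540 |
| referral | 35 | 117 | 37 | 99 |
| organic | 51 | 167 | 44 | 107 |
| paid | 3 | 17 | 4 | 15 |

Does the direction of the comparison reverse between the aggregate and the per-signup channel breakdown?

Affiliate: the annual plan 741/869 = 85.3%, the Premium plan 504/540 = 93.3% → the Premium plan
Referral: the annual plan 35/117 = 29.9%, the Premium plan 37/99 = 37.4% → the Premium plan
Organic: the annual plan 51/167 = 30.5%, the Premium plan 44/107 = 41.1% → the Premium plan
Paid: the annual plan 3/17 = 17.6%, the Premium plan 4/15 = 26.7% → the Premium plan
Overall: the annual plan 830/1170 = 70.9%, the Premium plan 589/761 = 77.4% → the Premium plan
The Premium plan wins overall and in every signup group — no reversal.

No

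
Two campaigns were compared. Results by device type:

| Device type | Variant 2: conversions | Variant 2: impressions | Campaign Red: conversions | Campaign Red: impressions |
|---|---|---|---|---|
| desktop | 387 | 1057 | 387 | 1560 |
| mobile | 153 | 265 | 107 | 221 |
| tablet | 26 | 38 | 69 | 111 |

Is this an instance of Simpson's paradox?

Desktop: Variant 2 387/1057 = 36.6%, Campaign Red 387/1560 = 24.8% → Variant 2
Mobile: Variant 2 153/265 = 57.7%, Campaign Red 107/221 = 48.4% → Variant 2
Tablet: Variant 2 26/38 = 68.4%, Campaign Red 69/111 = 62.2% → Variant 2
Overall: Variant 2 566/1360 = 41.6%, Campaign Red 563/1892 = 29.8% → Variant 2
Variant 2 wins overall and in every device group — no reversal.

No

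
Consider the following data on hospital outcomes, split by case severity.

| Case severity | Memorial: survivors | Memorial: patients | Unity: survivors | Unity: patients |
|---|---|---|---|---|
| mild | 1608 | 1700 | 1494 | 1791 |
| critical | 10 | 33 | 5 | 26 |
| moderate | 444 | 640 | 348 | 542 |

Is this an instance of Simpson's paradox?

No

Mild: Memorial 1608/1700 = 94.6%, Unity 1494/1791 = 83.4% → Memorial
Critical: Memorial 10/33 = 30.3%, Unity 5/26 = 19.2% → Memorial
Moderate: Memorial 444/640 = 69.4%, Unity 348/542 = 64.2% → Memorial
Overall: Memorial 2062/2373 = 86.9%, Unity 1847/2359 = 78.3% → Memorial
Memorial wins overall and in every case group — no reversal.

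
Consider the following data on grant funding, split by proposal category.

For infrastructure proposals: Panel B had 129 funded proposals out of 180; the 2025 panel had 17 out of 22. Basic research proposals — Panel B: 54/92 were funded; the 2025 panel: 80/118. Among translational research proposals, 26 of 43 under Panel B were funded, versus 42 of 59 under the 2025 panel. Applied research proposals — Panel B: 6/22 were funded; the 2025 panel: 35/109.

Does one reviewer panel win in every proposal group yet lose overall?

Yes

Infrastructure: Panel B 129/180 = 71.7%, the 2025 panel 17/22 = 77.3% → the 2025 panel
Basic research: Panel B 54/92 = 58.7%, the 2025 panel 80/118 = 67.8% → the 2025 panel
Translational research: Panel B 26/43 = 60.5%, the 2025 panel 42/59 = 71.2% → the 2025 panel
Applied research: Panel B 6/22 = 27.3%, the 2025 panel 35/109 = 32.1% → the 2025 panel
Overall: Panel B 215/337 = 63.8%, the 2025 panel 174/308 = 56.5% → Panel B
The 2025 panel wins each proposal group but Panel B wins overall — the comparison reverses. The 2025 panel's proposals skew toward applied research, which has a lower base rate.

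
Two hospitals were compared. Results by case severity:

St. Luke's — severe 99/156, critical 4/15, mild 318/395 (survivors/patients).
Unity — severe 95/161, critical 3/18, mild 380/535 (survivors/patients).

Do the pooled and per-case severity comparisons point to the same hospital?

Yes

Severe: St. Luke's 99/156 = 63.5%, Unity 95/161 = 59.0% → St. Luke's
Critical: St. Luke's 4/15 = 26.7%, Unity 3/18 = 16.7% → St. Luke's
Mild: St. Luke's 318/395 = 80.5%, Unity 380/535 = 71.0% → St. Luke's
Overall: St. Luke's 421/566 = 74.4%, Unity 478/714 = 66.9% → St. Luke's
St. Luke's wins overall and in every case group — no reversal.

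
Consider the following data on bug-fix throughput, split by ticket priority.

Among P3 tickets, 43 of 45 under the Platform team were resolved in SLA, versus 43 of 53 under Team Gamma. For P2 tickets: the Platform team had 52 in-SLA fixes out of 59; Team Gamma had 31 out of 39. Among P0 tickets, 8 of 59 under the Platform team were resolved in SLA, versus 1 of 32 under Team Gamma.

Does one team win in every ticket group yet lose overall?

No

P3: the Platform team 43/45 = 95.6%, Team Gamma 43/53 = 81.1% → the Platform team
P2: the Platform team 52/59 = 88.1%, Team Gamma 31/39 = 79.5% → the Platform team
P0: the Platform team 8/59 = 13.6%, Team Gamma 1/32 = 3.1% → the Platform team
Overall: the Platform team 103/163 = 63.2%, Team Gamma 75/124 = 60.5% → the Platform team
The Platform team wins overall and in every ticket group — no reversal.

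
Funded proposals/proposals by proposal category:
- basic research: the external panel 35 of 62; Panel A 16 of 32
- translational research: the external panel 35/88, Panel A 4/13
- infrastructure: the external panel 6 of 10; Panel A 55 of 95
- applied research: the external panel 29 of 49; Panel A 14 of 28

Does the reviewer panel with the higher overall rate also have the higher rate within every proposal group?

Basic research: the external panel 35/62 = 56.5%, Panel A 16/32 = 50.0% → the external panel
Translational research: the external panel 35/88 = 39.8%, Panel A 4/13 = 30.8% → the external panel
Infrastructure: the external panel 6/10 = 60.0%, Panel A 55/95 = 57.9% → the external panel
Applied research: the external panel 29/49 = 59.2%, Panel A 14/28 = 50.0% → the external panel
Overall: the external panel 105/209 = 50.2%, Panel A 89/168 = 53.0% → Panel A
The external panel wins each proposal group but Panel A wins overall — the comparison reverses. The external panel's proposals skew toward translational research, which has a lower base rate.

No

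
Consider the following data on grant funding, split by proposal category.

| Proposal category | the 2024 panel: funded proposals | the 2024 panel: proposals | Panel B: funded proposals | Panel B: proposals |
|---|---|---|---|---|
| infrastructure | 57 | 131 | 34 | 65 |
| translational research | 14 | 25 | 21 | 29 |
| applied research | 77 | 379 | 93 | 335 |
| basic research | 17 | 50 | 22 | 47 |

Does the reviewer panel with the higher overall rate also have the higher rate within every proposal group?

Infrastructure: the 2024 panel 57/131 = 43.5%, Panel B 34/65 = 52.3% → Panel B
Translational research: the 2024 panel 14/25 = 56.0%, Panel B 21/29 = 72.4% → Panel B
Applied research: the 2024 panel 77/379 = 20.3%, Panel B 93/335 = 27.8% → Panel B
Basic research: the 2024 panel 17/50 = 34.0%, Panel B 22/47 = 46.8% → Panel B
Overall: the 2024 panel 165/585 = 28.2%, Panel B 170/476 = 35.7% → Panel B
Panel B wins overall and in every proposal group — no reversal.

Yes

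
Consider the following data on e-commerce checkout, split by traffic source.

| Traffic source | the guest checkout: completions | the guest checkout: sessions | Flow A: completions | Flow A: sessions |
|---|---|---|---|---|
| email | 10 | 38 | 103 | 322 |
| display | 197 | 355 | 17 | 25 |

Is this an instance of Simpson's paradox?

Yes

Email: the guest checkout 10/38 = 26.3%, Flow A 103/322 = 32.0% → Flow A
Display: the guest checkout 197/355 = 55.5%, Flow A 17/25 = 68.0% → Flow A
Overall: the guest checkout 207/393 = 52.7%, Flow A 120/347 = 34.6% → the guest checkout
Flow A wins each traffic group but the guest checkout wins overall — the comparison reverses. Flow A's sessions skew toward email, which has a lower base rate.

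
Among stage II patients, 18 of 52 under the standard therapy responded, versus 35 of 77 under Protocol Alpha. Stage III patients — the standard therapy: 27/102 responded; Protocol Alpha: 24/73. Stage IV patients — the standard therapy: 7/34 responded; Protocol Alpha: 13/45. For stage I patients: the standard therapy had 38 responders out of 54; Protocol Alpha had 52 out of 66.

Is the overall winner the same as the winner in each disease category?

Stage II: the standard therapy 18/52 = 34.6%, Protocol Alpha 35/77 = 45.5% → Protocol Alpha
Stage III: the standard therapy 27/102 = 26.5%, Protocol Alpha 24/73 = 32.9% → Protocol Alpha
Stage IV: the standard therapy 7/34 = 20.6%, Protocol Alpha 13/45 = 28.9% → Protocol Alpha
Stage I: the standard therapy 38/54 = 70.4%, Protocol Alpha 52/66 = 78.8% → Protocol Alpha
Overall: the standard therapy 90/242 = 37.2%, Protocol Alpha 124/261 = 47.5% → Protocol Alpha
Protocol Alpha wins overall and in every disease group — no reversal.

Yes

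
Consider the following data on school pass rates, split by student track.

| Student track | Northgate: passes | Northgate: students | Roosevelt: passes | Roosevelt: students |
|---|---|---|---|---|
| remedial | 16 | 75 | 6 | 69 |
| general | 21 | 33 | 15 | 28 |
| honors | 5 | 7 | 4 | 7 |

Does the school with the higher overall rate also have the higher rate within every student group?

Yes

Remedial: Northgate 16/75 = 21.3%, Roosevelt 6/69 = 8.7% → Northgate
General: Northgate 21/33 = 63.6%, Roosevelt 15/28 = 53.6% → Northgate
Honors: Northgate 5/7 = 71.4%, Roosevelt 4/7 = 57.1% → Northgate
Overall: Northgate 42/115 = 36.5%, Roosevelt 25/104 = 24.0% → Northgate
Northgate wins overall and in every student group — no reversal.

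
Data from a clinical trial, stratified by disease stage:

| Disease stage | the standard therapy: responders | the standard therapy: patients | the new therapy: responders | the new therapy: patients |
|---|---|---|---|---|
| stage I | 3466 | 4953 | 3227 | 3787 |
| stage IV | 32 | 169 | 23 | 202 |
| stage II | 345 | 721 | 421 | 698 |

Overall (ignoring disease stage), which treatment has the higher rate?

the new therapy

Stage I: the standard therapy 3466/4953 = 70.0%, the new therapy 3227/3787 = 85.2% → the new therapy
Stage IV: the standard therapy 32/169 = 18.9%, the new therapy 23/202 = 11.4% → the standard therapy
Stage II: the standard therapy 345/721 = 47.9%, the new therapy 421/698 = 60.3% → the new therapy
Overall: the standard therapy 3843/5843 = 65.8%, the new therapy 3671/4687 = 78.3% → the new therapy
(Neither sweeps every disease group, but the new therapy has the higher pooled rate.)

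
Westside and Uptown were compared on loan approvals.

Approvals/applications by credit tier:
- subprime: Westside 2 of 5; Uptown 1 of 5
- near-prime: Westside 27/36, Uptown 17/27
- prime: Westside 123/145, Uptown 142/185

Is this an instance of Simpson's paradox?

Subprime: Westside 2/5 = 40.0%, Uptown 1/5 = 20.0% → Westside
Near-prime: Westside 27/36 = 75.0%, Uptown 17/27 = 63.0% → Westside
Prime: Westside 123/145 = 84.8%, Uptown 142/185 = 76.8% → Westside
Overall: Westside 152/186 = 81.7%, Uptown 160/217 = 73.7% → Westside
Westside wins overall and in every credit group — no reversal.

No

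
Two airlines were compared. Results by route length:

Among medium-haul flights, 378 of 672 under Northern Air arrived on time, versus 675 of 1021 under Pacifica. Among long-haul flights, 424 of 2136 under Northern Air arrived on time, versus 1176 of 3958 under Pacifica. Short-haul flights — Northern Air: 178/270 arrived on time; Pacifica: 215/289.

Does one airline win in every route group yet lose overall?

Medium-haul: Northern Air 378/672 = 56.2%, Pacifica 675/1021 = 66.1% → Pacifica
Long-haul: Northern Air 424/2136 = 19.9%, Pacifica 1176/3958 = 29.7% → Pacifica
Short-haul: Northern Air 178/270 = 65.9%, Pacifica 215/289 = 74.4% → Pacifica
Overall: Northern Air 980/3078 = 31.8%, Pacifica 2066/5268 = 39.2% → Pacifica
Pacifica wins overall and in every route group — no reversal.

No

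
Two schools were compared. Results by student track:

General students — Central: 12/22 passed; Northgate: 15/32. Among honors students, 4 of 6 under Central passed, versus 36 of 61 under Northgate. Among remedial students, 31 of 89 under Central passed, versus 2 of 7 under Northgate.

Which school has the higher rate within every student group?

Central

General: Central 12/22 = 54.5%, Northgate 15/32 = 46.9% → Central
Honors: Central 4/6 = 66.7%, Northgate 36/61 = 59.0% → Central
Remedial: Central 31/89 = 34.8%, Northgate 2/7 = 28.6% → Central
Central has the higher rate in all 3 groups.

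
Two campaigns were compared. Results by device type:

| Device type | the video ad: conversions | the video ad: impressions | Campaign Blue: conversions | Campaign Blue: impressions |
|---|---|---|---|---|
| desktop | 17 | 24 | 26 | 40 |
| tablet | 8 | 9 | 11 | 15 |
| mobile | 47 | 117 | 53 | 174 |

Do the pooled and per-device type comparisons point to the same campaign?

Desktop: the video ad 17/24 = 70.8%, Campaign Blue 26/40 = 65.0% → the video ad
Tablet: the video ad 8/9 = 88.9%, Campaign Blue 11/15 = 73.3% → the video ad
Mobile: the video ad 47/117 = 40.2%, Campaign Blue 53/174 = 30.5% → the video ad
Overall: the video ad 72/150 = 48.0%, Campaign Blue 90/229 = 39.3% → the video ad
The video ad wins overall and in every device group — no reversal.

Yes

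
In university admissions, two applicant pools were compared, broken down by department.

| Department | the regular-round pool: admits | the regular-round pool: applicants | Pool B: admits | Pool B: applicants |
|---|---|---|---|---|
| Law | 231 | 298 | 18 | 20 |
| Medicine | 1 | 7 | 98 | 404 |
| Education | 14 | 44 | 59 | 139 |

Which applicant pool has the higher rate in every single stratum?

Pool B

Law: the regular-round pool 231/298 = 77.5%, Pool B 18/20 = 90.0% → Pool B
Medicine: the regular-round pool 1/7 = 14.3%, Pool B 98/404 = 24.3% → Pool B
Education: the regular-round pool 14/44 = 31.8%, Pool B 59/139 = 42.4% → Pool B
Pool B has the higher rate in all 3 groups.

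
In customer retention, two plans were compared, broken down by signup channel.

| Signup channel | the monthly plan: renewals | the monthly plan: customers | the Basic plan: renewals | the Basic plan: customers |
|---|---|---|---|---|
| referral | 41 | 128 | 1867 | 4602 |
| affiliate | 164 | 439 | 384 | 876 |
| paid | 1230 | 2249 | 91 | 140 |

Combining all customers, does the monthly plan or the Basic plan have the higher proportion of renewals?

the monthly plan

Referral: the monthly plan 41/128 = 32.0%, the Basic plan 1867/4602 = 40.6% → the Basic plan
Affiliate: the monthly plan 164/439 = 37.4%, the Basic plan 384/876 = 43.8% → the Basic plan
Paid: the monthly plan 1230/2249 = 54.7%, the Basic plan 91/140 = 65.0% → the Basic plan
Overall: the monthly plan 1435/2816 = 51.0%, the Basic plan 2342/5618 = 41.7% → the monthly plan
(The Basic plan wins every signup group but the monthly plan wins overall — the Basic plan's customers skew toward the low-rate referral group.)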